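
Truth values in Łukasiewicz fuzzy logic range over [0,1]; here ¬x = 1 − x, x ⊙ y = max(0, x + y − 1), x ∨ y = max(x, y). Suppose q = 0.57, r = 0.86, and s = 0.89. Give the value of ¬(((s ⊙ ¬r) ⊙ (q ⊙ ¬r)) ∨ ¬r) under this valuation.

0.86

¬r = 1 − 0.86 = 0.14
s ⊙ ¬r = max(0, 0.89 + 0.14 − 1) = max(0, 0.03) = 0.03
q ⊙ ¬r = max(0, 0.57 + 0.14 − 1) = max(0, -0.29) = 0.00
(s ⊙ ¬r) ⊙ (q ⊙ ¬r) = max(0, 0.03 + 0.00 − 1) = max(0, -0.97) = 0.00
((s ⊙ ¬r) ⊙ (q ⊙ ¬r)) ∨ ¬r = max(0.00, 0.14) = 0.14
¬(((s ⊙ ¬r) ⊙ (q ⊙ ¬r)) ∨ ¬r) = 1 − 0.14 = 0.86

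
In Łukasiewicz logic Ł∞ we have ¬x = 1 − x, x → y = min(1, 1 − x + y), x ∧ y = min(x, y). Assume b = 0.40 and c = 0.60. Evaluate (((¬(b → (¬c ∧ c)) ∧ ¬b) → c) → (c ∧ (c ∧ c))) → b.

0.80

¬c = 1 − 0.60 = 0.40
¬c ∧ c = min(0.40, 0.60) = 0.40
b → (¬c ∧ c) = min(1, 1 − 0.40 + 0.40) = min(1, 1.00) = 1.00
¬(b → (¬c ∧ c)) = 1 − 1.00 = 0.00
¬b = 1 − 0.40 = 0.60
¬(b → (¬c ∧ c)) ∧ ¬b = min(0.00, 0.60) = 0.00
(¬(b → (¬c ∧ c)) ∧ ¬b) → c = min(1, 1 − 0.00 + 0.60) = min(1, 1.60) = 1.00
c ∧ c = min(0.60, 0.60) = 0.60
c ∧ (c ∧ c) = min(0.60, 0.60) = 0.60
((¬(b → (¬c ∧ c)) ∧ ¬b) → c) → (c ∧ (c ∧ c)) = min(1, 1 − 1.00 + 0.60) = min(1, 0.60) = 0.60
(((¬(b → (¬c ∧ c)) ∧ ¬b) → c) → (c ∧ (c ∧ c))) → b = min(1, 1 − 0.60 + 0.40) = min(1, 0.80) = 0.80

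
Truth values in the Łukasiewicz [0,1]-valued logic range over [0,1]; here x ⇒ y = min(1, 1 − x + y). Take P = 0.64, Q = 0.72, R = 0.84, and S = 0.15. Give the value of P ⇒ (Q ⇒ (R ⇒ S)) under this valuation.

0.95

R ⇒ S = min(1, 1 − 0.84 + 0.15) = min(1, 0.31) = 0.31
Q ⇒ (R ⇒ S) = min(1, 1 − 0.72 + 0.31) = min(1, 0.59) = 0.59
P ⇒ (Q ⇒ (R ⇒ S)) = min(1, 1 − 0.64 + 0.59) = min(1, 0.95) = 0.95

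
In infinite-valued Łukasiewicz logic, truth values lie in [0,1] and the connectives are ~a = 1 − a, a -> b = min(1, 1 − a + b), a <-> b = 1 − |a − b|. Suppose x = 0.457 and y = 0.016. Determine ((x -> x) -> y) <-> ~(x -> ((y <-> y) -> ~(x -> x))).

0.559

x -> x = min(1, 1 − 0.457 + 0.457) = min(1, 1.000) = 1.000
(x -> x) -> y = min(1, 1 − 1.000 + 0.016) = min(1, 0.016) = 0.016
y <-> y = 1 − |0.016 − 0.016| = 1 − 0.000 = 1.000
~(x -> x) = 1 − 1.000 = 0.000
(y <-> y) -> ~(x -> x) = min(1, 1 − 1.000 + 0.000) = min(1, 0.000) = 0.000
x -> ((y <-> y) -> ~(x -> x)) = min(1, 1 − 0.457 + 0.000) = min(1, 0.543) = 0.543
~(x -> ((y <-> y) -> ~(x -> x))) = 1 − 0.543 = 0.457
((x -> x) -> y) <-> ~(x -> ((y <-> y) -> ~(x -> x))) = 1 − |0.016 − 0.457| = 1 − 0.441 = 0.559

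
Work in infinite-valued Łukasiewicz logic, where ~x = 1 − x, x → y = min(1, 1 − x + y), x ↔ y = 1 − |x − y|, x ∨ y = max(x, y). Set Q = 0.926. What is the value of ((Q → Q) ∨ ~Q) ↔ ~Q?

Q → Q = min(1, 1 − 0.926 + 0.926) = min(1, 1.000) = 1.000
~Q = 1 − 0.926 = 0.074
(Q → Q) ∨ ~Q = max(1.000, 0.074) = 1.000
((Q → Q) ∨ ~Q) ↔ ~Q = 1 − |1.000 − 0.074| = 1 − 0.926 = 0.074

0.074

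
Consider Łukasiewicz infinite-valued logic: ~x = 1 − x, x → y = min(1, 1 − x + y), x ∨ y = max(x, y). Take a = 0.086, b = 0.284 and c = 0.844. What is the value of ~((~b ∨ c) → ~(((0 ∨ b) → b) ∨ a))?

~b = 1 − 0.284 = 0.716
~b ∨ c = max(0.716, 0.844) = 0.844
0 ∨ b = max(0.000, 0.284) = 0.284
(0 ∨ b) → b = min(1, 1 − 0.284 + 0.284) = min(1, 1.000) = 1.000
((0 ∨ b) → b) ∨ a = max(1.000, 0.086) = 1.000
~(((0 ∨ b) → b) ∨ a) = 1 − 1.000 = 0.000
(~b ∨ c) → ~(((0 ∨ b) → b) ∨ a) = min(1, 1 − 0.844 + 0.000) = min(1, 0.156) = 0.156
~((~b ∨ c) → ~(((0 ∨ b) → b) ∨ a)) = 1 − 0.156 = 0.844

0.844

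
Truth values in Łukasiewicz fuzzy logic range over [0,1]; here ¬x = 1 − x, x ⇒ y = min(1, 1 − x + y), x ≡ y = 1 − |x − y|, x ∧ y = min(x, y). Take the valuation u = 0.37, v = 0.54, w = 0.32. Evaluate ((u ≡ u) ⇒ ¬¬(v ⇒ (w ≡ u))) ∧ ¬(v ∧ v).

u ≡ u = 1 − |0.37 − 0.37| = 1 − 0.00 = 1.00
w ≡ u = 1 − |0.32 − 0.37| = 1 − 0.05 = 0.95
v ⇒ (w ≡ u) = min(1, 1 − 0.54 + 0.95) = min(1, 1.41) = 1.00
¬(v ⇒ (w ≡ u)) = 1 − 1.00 = 0.00
¬¬(v ⇒ (w ≡ u)) = 1 − 0.00 = 1.00
(u ≡ u) ⇒ ¬¬(v ⇒ (w ≡ u)) = min(1, 1 − 1.00 + 1.00) = min(1, 1.00) = 1.00
v ∧ v = min(0.54, 0.54) = 0.54
¬(v ∧ v) = 1 − 0.54 = 0.46
((u ≡ u) ⇒ ¬¬(v ⇒ (w ≡ u))) ∧ ¬(v ∧ v) = min(1.00, 0.46) = 0.46

0.46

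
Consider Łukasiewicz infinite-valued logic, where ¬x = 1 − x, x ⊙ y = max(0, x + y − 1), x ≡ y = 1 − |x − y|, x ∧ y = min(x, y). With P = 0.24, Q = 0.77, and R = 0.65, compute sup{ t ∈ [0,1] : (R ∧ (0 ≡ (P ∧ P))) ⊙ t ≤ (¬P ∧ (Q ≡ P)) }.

P ∧ P = min(0.24, 0.24) = 0.24
0 ≡ (P ∧ P) = 1 − |0.00 − 0.24| = 1 − 0.24 = 0.76
R ∧ (0 ≡ (P ∧ P)) = min(0.65, 0.76) = 0.65
So the left factor is R ∧ (0 ≡ (P ∧ P)) = 0.65.
¬P = 1 − 0.24 = 0.76
Q ≡ P = 1 − |0.77 − 0.24| = 1 − 0.53 = 0.47
¬P ∧ (Q ≡ P) = min(0.76, 0.47) = 0.47
So the right-hand bound is ¬P ∧ (Q ≡ P) = 0.47.
The residuum of the Łukasiewicz t-norm gives the supremum: min(1, 1 − 0.65 + 0.47).
1 − 0.65 + 0.47 = 0.82, so t = min(1, 0.82) = 0.82.
Check: 0.65 ⊙ 0.82 = max(0, 0.47) = 0.47 ≤ 0.47.

0.82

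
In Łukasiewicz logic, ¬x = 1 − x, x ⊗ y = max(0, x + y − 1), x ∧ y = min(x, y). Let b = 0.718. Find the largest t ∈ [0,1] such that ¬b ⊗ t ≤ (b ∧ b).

¬b = 1 − 0.718 = 0.282
So the left factor is ¬b = 0.282.
b ∧ b = min(0.718, 0.718) = 0.718
So the right-hand bound is b ∧ b = 0.718.
The residuum of the Łukasiewicz t-norm gives the supremum: min(1, 1 − 0.282 + 0.718).
1 − 0.282 + 0.718 = 1.436, so t = min(1, 1.436) = 1.000.
Check: 0.282 ⊗ 1.000 = max(0, 0.282) = 0.282 ≤ 0.718.

1.000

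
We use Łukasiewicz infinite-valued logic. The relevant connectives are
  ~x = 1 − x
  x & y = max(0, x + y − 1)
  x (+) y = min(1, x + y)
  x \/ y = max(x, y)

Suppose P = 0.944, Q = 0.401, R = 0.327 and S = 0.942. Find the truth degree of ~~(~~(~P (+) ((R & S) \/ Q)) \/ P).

~P = 1 − 0.944 = 0.056
R & S = max(0, 0.327 + 0.942 − 1) = max(0, 0.269) = 0.269
(R & S) \/ Q = max(0.269, 0.401) = 0.401
~P (+) ((R & S) \/ Q) = min(1, 0.056 + 0.401) = min(1, 0.457) = 0.457
~(~P (+) ((R & S) \/ Q)) = 1 − 0.457 = 0.543
~~(~P (+) ((R & S) \/ Q)) = 1 − 0.543 = 0.457
~~(~P (+) ((R & S) \/ Q)) \/ P = max(0.457, 0.944) = 0.944
~(~~(~P (+) ((R & S) \/ Q)) \/ P) = 1 − 0.944 = 0.056
~~(~~(~P (+) ((R & S) \/ Q)) \/ P) = 1 − 0.056 = 0.944

0.944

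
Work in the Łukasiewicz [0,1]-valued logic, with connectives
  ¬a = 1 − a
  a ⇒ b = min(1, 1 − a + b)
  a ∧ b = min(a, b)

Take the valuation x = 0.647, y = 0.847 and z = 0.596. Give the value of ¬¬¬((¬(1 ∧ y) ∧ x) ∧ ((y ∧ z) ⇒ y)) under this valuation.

0.847

1 ∧ y = min(1.000, 0.847) = 0.847
¬(1 ∧ y) = 1 − 0.847 = 0.153
¬(1 ∧ y) ∧ x = min(0.153, 0.647) = 0.153
y ∧ z = min(0.847, 0.596) = 0.596
(y ∧ z) ⇒ y = min(1, 1 − 0.596 + 0.847) = min(1, 1.251) = 1.000
(¬(1 ∧ y) ∧ x) ∧ ((y ∧ z) ⇒ y) = min(0.153, 1.000) = 0.153
¬((¬(1 ∧ y) ∧ x) ∧ ((y ∧ z) ⇒ y)) = 1 − 0.153 = 0.847
¬¬((¬(1 ∧ y) ∧ x) ∧ ((y ∧ z) ⇒ y)) = 1 − 0.847 = 0.153
¬¬¬((¬(1 ∧ y) ∧ x) ∧ ((y ∧ z) ⇒ y)) = 1 − 0.153 = 0.847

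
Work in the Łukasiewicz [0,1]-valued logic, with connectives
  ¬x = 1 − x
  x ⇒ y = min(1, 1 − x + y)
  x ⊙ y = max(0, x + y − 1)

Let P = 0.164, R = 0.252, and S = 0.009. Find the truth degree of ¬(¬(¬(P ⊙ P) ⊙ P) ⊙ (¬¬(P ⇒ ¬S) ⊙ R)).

0.912

P ⊙ P = max(0, 0.164 + 0.164 − 1) = max(0, -0.672) = 0.000
¬(P ⊙ P) = 1 − 0.000 = 1.000
¬(P ⊙ P) ⊙ P = max(0, 1.000 + 0.164 − 1) = max(0, 0.164) = 0.164
¬(¬(P ⊙ P) ⊙ P) = 1 − 0.164 = 0.836
¬S = 1 − 0.009 = 0.991
P ⇒ ¬S = min(1, 1 − 0.164 + 0.991) = min(1, 1.827) = 1.000
¬(P ⇒ ¬S) = 1 − 1.000 = 0.000
¬¬(P ⇒ ¬S) = 1 − 0.000 = 1.000
¬¬(P ⇒ ¬S) ⊙ R = max(0, 1.000 + 0.252 − 1) = max(0, 0.252) = 0.252
¬(¬(P ⊙ P) ⊙ P) ⊙ (¬¬(P ⇒ ¬S) ⊙ R) = max(0, 0.836 + 0.252 − 1) = max(0, 0.088) = 0.088
¬(¬(¬(P ⊙ P) ⊙ P) ⊙ (¬¬(P ⇒ ¬S) ⊙ R)) = 1 − 0.088 = 0.912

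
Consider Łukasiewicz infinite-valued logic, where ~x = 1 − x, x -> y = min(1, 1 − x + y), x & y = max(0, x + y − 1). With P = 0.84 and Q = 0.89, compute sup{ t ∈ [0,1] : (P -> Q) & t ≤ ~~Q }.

0.89

P -> Q = min(1, 1 − 0.84 + 0.89) = min(1, 1.05) = 1.00
So the left factor is P -> Q = 1.00.
~Q = 1 − 0.89 = 0.11
~~Q = 1 − 0.11 = 0.89
So the right-hand bound is ~~Q = 0.89.
The residuum of the Łukasiewicz t-norm gives the supremum: min(1, 1 − 1.00 + 0.89).
1 − 1.00 + 0.89 = 0.89, so t = min(1, 0.89) = 0.89.
Check: 1.00 & 0.89 = max(0, 0.89) = 0.89 ≤ 0.89.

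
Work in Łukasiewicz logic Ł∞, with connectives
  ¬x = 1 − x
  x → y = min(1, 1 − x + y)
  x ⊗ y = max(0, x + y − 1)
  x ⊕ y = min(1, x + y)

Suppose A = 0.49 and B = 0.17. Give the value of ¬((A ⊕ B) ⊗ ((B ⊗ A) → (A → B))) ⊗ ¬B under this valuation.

A ⊕ B = min(1, 0.49 + 0.17) = min(1, 0.66) = 0.66
B ⊗ A = max(0, 0.17 + 0.49 − 1) = max(0, -0.34) = 0.00
A → B = min(1, 1 − 0.49 + 0.17) = min(1, 0.68) = 0.68
(B ⊗ A) → (A → B) = min(1, 1 − 0.00 + 0.68) = min(1, 1.68) = 1.00
(A ⊕ B) ⊗ ((B ⊗ A) → (A → B)) = max(0, 0.66 + 1.00 − 1) = max(0, 0.66) = 0.66
¬((A ⊕ B) ⊗ ((B ⊗ A) → (A → B))) = 1 − 0.66 = 0.34
¬B = 1 − 0.17 = 0.83
¬((A ⊕ B) ⊗ ((B ⊗ A) → (A → B))) ⊗ ¬B = max(0, 0.34 + 0.83 − 1) = max(0, 0.17) = 0.17

0.17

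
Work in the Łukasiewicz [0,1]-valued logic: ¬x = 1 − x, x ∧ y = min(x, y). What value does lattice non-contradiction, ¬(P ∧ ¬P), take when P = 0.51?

0.51

¬P = 1 − 0.51 = 0.49
P ∧ ¬P = min(0.51, 0.49) = 0.49
¬(P ∧ ¬P) = 1 − 0.49 = 0.51
(The value 0.51 < 1 shows this instance is not satisfied; not a Ł∞-tautology — its value is 1 − min(a, 1−a).)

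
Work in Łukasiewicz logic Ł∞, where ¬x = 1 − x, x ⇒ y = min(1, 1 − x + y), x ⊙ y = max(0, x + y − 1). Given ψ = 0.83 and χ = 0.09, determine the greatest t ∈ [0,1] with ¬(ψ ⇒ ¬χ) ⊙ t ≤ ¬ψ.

1.00

¬χ = 1 − 0.09 = 0.91
ψ ⇒ ¬χ = min(1, 1 − 0.83 + 0.91) = min(1, 1.08) = 1.00
¬(ψ ⇒ ¬χ) = 1 − 1.00 = 0.00
So the left factor is ¬(ψ ⇒ ¬χ) = 0.00.
¬ψ = 1 − 0.83 = 0.17
So the right-hand bound is ¬ψ = 0.17.
The residuum of the Łukasiewicz t-norm gives the supremum: min(1, 1 − 0.00 + 0.17).
1 − 0.00 + 0.17 = 1.17, so t = min(1, 1.17) = 1.00.
Check: 0.00 ⊙ 1.00 = max(0, 0.00) = 0.00 ≤ 0.17.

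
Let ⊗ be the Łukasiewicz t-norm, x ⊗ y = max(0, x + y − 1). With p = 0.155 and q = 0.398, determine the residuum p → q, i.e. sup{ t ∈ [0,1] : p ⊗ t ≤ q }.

1.000

The residuum of the Łukasiewicz t-norm gives the supremum: min(1, 1 − 0.155 + 0.398).
1 − 0.155 + 0.398 = 1.243, so t = min(1, 1.243) = 1.000.
Check: 0.155 ⊗ 1.000 = max(0, 0.155) = 0.155 ≤ 0.398.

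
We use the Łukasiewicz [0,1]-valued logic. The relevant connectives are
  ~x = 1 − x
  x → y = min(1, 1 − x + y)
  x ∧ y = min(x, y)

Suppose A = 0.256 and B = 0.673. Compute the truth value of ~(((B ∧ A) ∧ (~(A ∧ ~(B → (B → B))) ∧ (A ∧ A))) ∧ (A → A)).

0.744

B ∧ A = min(0.673, 0.256) = 0.256
B → B = min(1, 1 − 0.673 + 0.673) = min(1, 1.000) = 1.000
B → (B → B) = min(1, 1 − 0.673 + 1.000) = min(1, 1.327) = 1.000
~(B → (B → B)) = 1 − 1.000 = 0.000
A ∧ ~(B → (B → B)) = min(0.256, 0.000) = 0.000
~(A ∧ ~(B → (B → B))) = 1 − 0.000 = 1.000
A ∧ A = min(0.256, 0.256) = 0.256
~(A ∧ ~(B → (B → B))) ∧ (A ∧ A) = min(1.000, 0.256) = 0.256
(B ∧ A) ∧ (~(A ∧ ~(B → (B → B))) ∧ (A ∧ A)) = min(0.256, 0.256) = 0.256
A → A = min(1, 1 − 0.256 + 0.256) = min(1, 1.000) = 1.000
((B ∧ A) ∧ (~(A ∧ ~(B → (B → B))) ∧ (A ∧ A))) ∧ (A → A) = min(0.256, 1.000) = 0.256
~(((B ∧ A) ∧ (~(A ∧ ~(B → (B → B))) ∧ (A ∧ A))) ∧ (A → A)) = 1 − 0.256 = 0.744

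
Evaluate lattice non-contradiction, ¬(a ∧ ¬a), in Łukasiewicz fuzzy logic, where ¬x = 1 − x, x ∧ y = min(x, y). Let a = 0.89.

0.89

¬a = 1 − 0.89 = 0.11
a ∧ ¬a = min(0.89, 0.11) = 0.11
¬(a ∧ ¬a) = 1 − 0.11 = 0.89
(The value 0.89 < 1 shows this instance is not satisfied; not a Ł∞-tautology — its value is 1 − min(a, 1−a).)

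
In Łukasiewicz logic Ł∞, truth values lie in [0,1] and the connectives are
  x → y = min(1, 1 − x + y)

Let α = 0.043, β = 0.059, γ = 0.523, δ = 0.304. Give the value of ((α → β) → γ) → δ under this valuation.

α → β = min(1, 1 − 0.043 + 0.059) = min(1, 1.016) = 1.000
(α → β) → γ = min(1, 1 − 1.000 + 0.523) = min(1, 0.523) = 0.523
((α → β) → γ) → δ = min(1, 1 − 0.523 + 0.304) = min(1, 0.781) = 0.781

0.781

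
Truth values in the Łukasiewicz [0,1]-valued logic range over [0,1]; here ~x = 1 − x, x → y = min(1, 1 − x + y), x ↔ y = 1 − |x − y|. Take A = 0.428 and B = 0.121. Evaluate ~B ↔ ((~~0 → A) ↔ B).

~B = 1 − 0.121 = 0.879
~0 = 1 − 0.000 = 1.000
~~0 = 1 − 1.000 = 0.000
~~0 → A = min(1, 1 − 0.000 + 0.428) = min(1, 1.428) = 1.000
(~~0 → A) ↔ B = 1 − |1.000 − 0.121| = 1 − 0.879 = 0.121
~B ↔ ((~~0 → A) ↔ B) = 1 − |0.879 − 0.121| = 1 − 0.758 = 0.242

0.242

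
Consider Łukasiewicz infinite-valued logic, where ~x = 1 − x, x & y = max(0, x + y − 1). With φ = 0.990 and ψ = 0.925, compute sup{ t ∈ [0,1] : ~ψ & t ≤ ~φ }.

0.935

~ψ = 1 − 0.925 = 0.075
So the left factor is ~ψ = 0.075.
~φ = 1 − 0.990 = 0.010
So the right-hand bound is ~φ = 0.010.
The residuum of the Łukasiewicz t-norm gives the supremum: min(1, 1 − 0.075 + 0.010).
1 − 0.075 + 0.010 = 0.935, so t = min(1, 0.935) = 0.935.
Check: 0.075 & 0.935 = max(0, 0.010) = 0.010 ≤ 0.010.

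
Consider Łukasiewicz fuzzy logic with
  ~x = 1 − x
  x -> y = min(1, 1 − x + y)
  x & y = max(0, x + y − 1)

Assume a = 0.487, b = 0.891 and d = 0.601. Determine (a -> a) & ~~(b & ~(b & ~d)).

0.601

a -> a = min(1, 1 − 0.487 + 0.487) = min(1, 1.000) = 1.000
~d = 1 − 0.601 = 0.399
b & ~d = max(0, 0.891 + 0.399 − 1) = max(0, 0.290) = 0.290
~(b & ~d) = 1 − 0.290 = 0.710
b & ~(b & ~d) = max(0, 0.891 + 0.710 − 1) = max(0, 0.601) = 0.601
~(b & ~(b & ~d)) = 1 − 0.601 = 0.399
~~(b & ~(b & ~d)) = 1 − 0.399 = 0.601
(a -> a) & ~~(b & ~(b & ~d)) = max(0, 1.000 + 0.601 − 1) = max(0, 0.601) = 0.601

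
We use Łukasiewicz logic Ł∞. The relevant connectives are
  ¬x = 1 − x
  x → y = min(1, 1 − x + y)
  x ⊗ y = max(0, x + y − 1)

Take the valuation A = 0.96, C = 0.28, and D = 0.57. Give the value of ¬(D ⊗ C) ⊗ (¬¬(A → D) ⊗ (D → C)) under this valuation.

D ⊗ C = max(0, 0.57 + 0.28 − 1) = max(0, -0.15) = 0.00
¬(D ⊗ C) = 1 − 0.00 = 1.00
A → D = min(1, 1 − 0.96 + 0.57) = min(1, 0.61) = 0.61
¬(A → D) = 1 − 0.61 = 0.39
¬¬(A → D) = 1 − 0.39 = 0.61
D → C = min(1, 1 − 0.57 + 0.28) = min(1, 0.71) = 0.71
¬¬(A → D) ⊗ (D → C) = max(0, 0.61 + 0.71 − 1) = max(0, 0.32) = 0.32
¬(D ⊗ C) ⊗ (¬¬(A → D) ⊗ (D → C)) = max(0, 1.00 + 0.32 − 1) = max(0, 0.32) = 0.32

0.32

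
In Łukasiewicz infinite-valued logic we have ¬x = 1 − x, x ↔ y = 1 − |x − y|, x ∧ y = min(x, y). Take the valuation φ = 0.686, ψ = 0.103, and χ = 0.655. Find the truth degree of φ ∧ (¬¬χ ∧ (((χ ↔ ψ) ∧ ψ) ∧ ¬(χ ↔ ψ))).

0.103

¬χ = 1 − 0.655 = 0.345
¬¬χ = 1 − 0.345 = 0.655
χ ↔ ψ = 1 − |0.655 − 0.103| = 1 − 0.552 = 0.448
(χ ↔ ψ) ∧ ψ = min(0.448, 0.103) = 0.103
¬(χ ↔ ψ) = 1 − 0.448 = 0.552
((χ ↔ ψ) ∧ ψ) ∧ ¬(χ ↔ ψ) = min(0.103, 0.552) = 0.103
¬¬χ ∧ (((χ ↔ ψ) ∧ ψ) ∧ ¬(χ ↔ ψ)) = min(0.655, 0.103) = 0.103
φ ∧ (¬¬χ ∧ (((χ ↔ ψ) ∧ ψ) ∧ ¬(χ ↔ ψ))) = min(0.686, 0.103) = 0.103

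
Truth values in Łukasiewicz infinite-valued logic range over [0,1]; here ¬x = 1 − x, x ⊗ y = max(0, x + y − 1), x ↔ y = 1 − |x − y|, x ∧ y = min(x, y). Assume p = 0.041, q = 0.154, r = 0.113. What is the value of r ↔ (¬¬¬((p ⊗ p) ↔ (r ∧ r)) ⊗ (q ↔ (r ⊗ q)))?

p ⊗ p = max(0, 0.041 + 0.041 − 1) = max(0, -0.918) = 0.000
r ∧ r = min(0.113, 0.113) = 0.113
(p ⊗ p) ↔ (r ∧ r) = 1 − |0.000 − 0.113| = 1 − 0.113 = 0.887
¬((p ⊗ p) ↔ (r ∧ r)) = 1 − 0.887 = 0.113
¬¬((p ⊗ p) ↔ (r ∧ r)) = 1 − 0.113 = 0.887
¬¬¬((p ⊗ p) ↔ (r ∧ r)) = 1 − 0.887 = 0.113
r ⊗ q = max(0, 0.113 + 0.154 − 1) = max(0, -0.733) = 0.000
q ↔ (r ⊗ q) = 1 − |0.154 − 0.000| = 1 − 0.154 = 0.846
¬¬¬((p ⊗ p) ↔ (r ∧ r)) ⊗ (q ↔ (r ⊗ q)) = max(0, 0.113 + 0.846 − 1) = max(0, -0.041) = 0.000
r ↔ (¬¬¬((p ⊗ p) ↔ (r ∧ r)) ⊗ (q ↔ (r ⊗ q))) = 1 − |0.113 − 0.000| = 1 − 0.113 = 0.887

0.887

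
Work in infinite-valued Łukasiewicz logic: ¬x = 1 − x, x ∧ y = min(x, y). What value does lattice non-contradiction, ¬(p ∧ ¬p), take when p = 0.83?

0.83

¬p = 1 − 0.83 = 0.17
p ∧ ¬p = min(0.83, 0.17) = 0.17
¬(p ∧ ¬p) = 1 − 0.17 = 0.83
(The value 0.83 < 1 shows this instance is not satisfied; not a Ł∞-tautology — its value is 1 − min(a, 1−a).)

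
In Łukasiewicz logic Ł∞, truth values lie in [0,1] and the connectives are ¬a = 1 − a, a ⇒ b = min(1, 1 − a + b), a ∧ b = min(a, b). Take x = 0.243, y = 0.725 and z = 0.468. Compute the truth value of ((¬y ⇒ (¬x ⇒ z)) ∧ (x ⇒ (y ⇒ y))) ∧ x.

¬y = 1 − 0.725 = 0.275
¬x = 1 − 0.243 = 0.757
¬x ⇒ z = min(1, 1 − 0.757 + 0.468) = min(1, 0.711) = 0.711
¬y ⇒ (¬x ⇒ z) = min(1, 1 − 0.275 + 0.711) = min(1, 1.436) = 1.000
y ⇒ y = min(1, 1 − 0.725 + 0.725) = min(1, 1.000) = 1.000
x ⇒ (y ⇒ y) = min(1, 1 − 0.243 + 1.000) = min(1, 1.757) = 1.000
(¬y ⇒ (¬x ⇒ z)) ∧ (x ⇒ (y ⇒ y)) = min(1.000, 1.000) = 1.000
((¬y ⇒ (¬x ⇒ z)) ∧ (x ⇒ (y ⇒ y))) ∧ x = min(1.000, 0.243) = 0.243

0.243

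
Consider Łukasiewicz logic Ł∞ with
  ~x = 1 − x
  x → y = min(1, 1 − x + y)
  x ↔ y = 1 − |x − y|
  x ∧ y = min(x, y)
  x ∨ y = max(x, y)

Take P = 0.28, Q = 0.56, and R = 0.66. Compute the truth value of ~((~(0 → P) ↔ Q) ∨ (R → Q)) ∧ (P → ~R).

0.10

0 → P = min(1, 1 − 0.00 + 0.28) = min(1, 1.28) = 1.00
~(0 → P) = 1 − 1.00 = 0.00
~(0 → P) ↔ Q = 1 − |0.00 − 0.56| = 1 − 0.56 = 0.44
R → Q = min(1, 1 − 0.66 + 0.56) = min(1, 0.90) = 0.90
(~(0 → P) ↔ Q) ∨ (R → Q) = max(0.44, 0.90) = 0.90
~((~(0 → P) ↔ Q) ∨ (R → Q)) = 1 − 0.90 = 0.10
~R = 1 − 0.66 = 0.34
P → ~R = min(1, 1 − 0.28 + 0.34) = min(1, 1.06) = 1.00
~((~(0 → P) ↔ Q) ∨ (R → Q)) ∧ (P → ~R) = min(0.10, 1.00) = 0.10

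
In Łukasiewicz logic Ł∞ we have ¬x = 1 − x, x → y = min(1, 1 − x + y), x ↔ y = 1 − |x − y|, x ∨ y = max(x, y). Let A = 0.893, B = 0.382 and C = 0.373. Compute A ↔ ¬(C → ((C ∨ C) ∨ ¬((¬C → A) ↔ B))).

C ∨ C = max(0.373, 0.373) = 0.373
¬C = 1 − 0.373 = 0.627
¬C → A = min(1, 1 − 0.627 + 0.893) = min(1, 1.266) = 1.000
(¬C → A) ↔ B = 1 − |1.000 − 0.382| = 1 − 0.618 = 0.382
¬((¬C → A) ↔ B) = 1 − 0.382 = 0.618
(C ∨ C) ∨ ¬((¬C → A) ↔ B) = max(0.373, 0.618) = 0.618
C → ((C ∨ C) ∨ ¬((¬C → A) ↔ B)) = min(1, 1 − 0.373 + 0.618) = min(1, 1.245) = 1.000
¬(C → ((C ∨ C) ∨ ¬((¬C → A) ↔ B))) = 1 − 1.000 = 0.000
A ↔ ¬(C → ((C ∨ C) ∨ ¬((¬C → A) ↔ B))) = 1 − |0.893 − 0.000| = 1 − 0.893 = 0.107

0.107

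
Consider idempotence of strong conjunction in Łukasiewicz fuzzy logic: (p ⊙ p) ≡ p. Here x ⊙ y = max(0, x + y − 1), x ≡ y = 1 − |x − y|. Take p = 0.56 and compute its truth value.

0.56

p ⊙ p = max(0, 0.56 + 0.56 − 1) = max(0, 0.12) = 0.12
(p ⊙ p) ≡ p = 1 − |0.12 − 0.56| = 1 − 0.44 = 0.56
(The value 0.56 < 1 shows this instance is not satisfied; fails in Ł∞ since a ⊗ a = max(0, 2a−1) ≠ a in general.)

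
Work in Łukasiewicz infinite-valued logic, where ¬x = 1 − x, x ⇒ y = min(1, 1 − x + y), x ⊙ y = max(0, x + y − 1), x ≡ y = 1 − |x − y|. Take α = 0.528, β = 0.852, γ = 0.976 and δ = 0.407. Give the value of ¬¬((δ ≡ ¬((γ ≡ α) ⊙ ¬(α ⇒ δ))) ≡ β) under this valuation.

0.555

γ ≡ α = 1 − |0.976 − 0.528| = 1 − 0.448 = 0.552
α ⇒ δ = min(1, 1 − 0.528 + 0.407) = min(1, 0.879) = 0.879
¬(α ⇒ δ) = 1 − 0.879 = 0.121
(γ ≡ α) ⊙ ¬(α ⇒ δ) = max(0, 0.552 + 0.121 − 1) = max(0, -0.327) = 0.000
¬((γ ≡ α) ⊙ ¬(α ⇒ δ)) = 1 − 0.000 = 1.000
δ ≡ ¬((γ ≡ α) ⊙ ¬(α ⇒ δ)) = 1 − |0.407 − 1.000| = 1 − 0.593 = 0.407
(δ ≡ ¬((γ ≡ α) ⊙ ¬(α ⇒ δ))) ≡ β = 1 − |0.407 − 0.852| = 1 − 0.445 = 0.555
¬((δ ≡ ¬((γ ≡ α) ⊙ ¬(α ⇒ δ))) ≡ β) = 1 − 0.555 = 0.445
¬¬((δ ≡ ¬((γ ≡ α) ⊙ ¬(α ⇒ δ))) ≡ β) = 1 − 0.445 = 0.555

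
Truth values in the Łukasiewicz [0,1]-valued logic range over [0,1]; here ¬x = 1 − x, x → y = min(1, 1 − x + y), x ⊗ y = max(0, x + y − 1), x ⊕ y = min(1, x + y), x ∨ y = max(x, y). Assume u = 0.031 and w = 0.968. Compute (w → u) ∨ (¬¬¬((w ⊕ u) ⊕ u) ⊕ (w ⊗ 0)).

w → u = min(1, 1 − 0.968 + 0.031) = min(1, 0.063) = 0.063
w ⊕ u = min(1, 0.968 + 0.031) = min(1, 0.999) = 0.999
(w ⊕ u) ⊕ u = min(1, 0.999 + 0.031) = min(1, 1.030) = 1.000
¬((w ⊕ u) ⊕ u) = 1 − 1.000 = 0.000
¬¬((w ⊕ u) ⊕ u) = 1 − 0.000 = 1.000
¬¬¬((w ⊕ u) ⊕ u) = 1 − 1.000 = 0.000
w ⊗ 0 = max(0, 0.968 + 0.000 − 1) = max(0, -0.032) = 0.000
¬¬¬((w ⊕ u) ⊕ u) ⊕ (w ⊗ 0) = min(1, 0.000 + 0.000) = min(1, 0.000) = 0.000
(w → u) ∨ (¬¬¬((w ⊕ u) ⊕ u) ⊕ (w ⊗ 0)) = max(0.063, 0.000) = 0.063

0.063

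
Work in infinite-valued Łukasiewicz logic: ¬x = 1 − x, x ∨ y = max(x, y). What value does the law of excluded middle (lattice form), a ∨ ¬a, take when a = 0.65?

0.65

¬a = 1 − 0.65 = 0.35
a ∨ ¬a = max(0.65, 0.35) = 0.65
(The value 0.65 < 1 shows this instance is not satisfied; not a Ł∞-tautology — its value is max(a, 1−a).)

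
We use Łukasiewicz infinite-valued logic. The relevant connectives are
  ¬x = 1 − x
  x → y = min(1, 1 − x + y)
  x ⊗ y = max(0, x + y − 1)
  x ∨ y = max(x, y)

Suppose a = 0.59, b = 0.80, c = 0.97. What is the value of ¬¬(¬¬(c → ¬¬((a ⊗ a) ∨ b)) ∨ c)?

a ⊗ a = max(0, 0.59 + 0.59 − 1) = max(0, 0.18) = 0.18
(a ⊗ a) ∨ b = max(0.18, 0.80) = 0.80
¬((a ⊗ a) ∨ b) = 1 − 0.80 = 0.20
¬¬((a ⊗ a) ∨ b) = 1 − 0.20 = 0.80
c → ¬¬((a ⊗ a) ∨ b) = min(1, 1 − 0.97 + 0.80) = min(1, 0.83) = 0.83
¬(c → ¬¬((a ⊗ a) ∨ b)) = 1 − 0.83 = 0.17
¬¬(c → ¬¬((a ⊗ a) ∨ b)) = 1 − 0.17 = 0.83
¬¬(c → ¬¬((a ⊗ a) ∨ b)) ∨ c = max(0.83, 0.97) = 0.97
¬(¬¬(c → ¬¬((a ⊗ a) ∨ b)) ∨ c) = 1 − 0.97 = 0.03
¬¬(¬¬(c → ¬¬((a ⊗ a) ∨ b)) ∨ c) = 1 − 0.03 = 0.97

0.97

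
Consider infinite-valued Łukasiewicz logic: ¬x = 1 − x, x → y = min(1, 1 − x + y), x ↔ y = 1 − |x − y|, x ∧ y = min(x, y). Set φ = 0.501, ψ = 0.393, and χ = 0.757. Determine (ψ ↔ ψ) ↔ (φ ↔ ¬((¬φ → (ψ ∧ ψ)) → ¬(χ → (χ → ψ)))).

ψ ↔ ψ = 1 − |0.393 − 0.393| = 1 − 0.000 = 1.000
¬φ = 1 − 0.501 = 0.499
ψ ∧ ψ = min(0.393, 0.393) = 0.393
¬φ → (ψ ∧ ψ) = min(1, 1 − 0.499 + 0.393) = min(1, 0.894) = 0.894
χ → ψ = min(1, 1 − 0.757 + 0.393) = min(1, 0.636) = 0.636
χ → (χ → ψ) = min(1, 1 − 0.757 + 0.636) = min(1, 0.879) = 0.879
¬(χ → (χ → ψ)) = 1 − 0.879 = 0.121
(¬φ → (ψ ∧ ψ)) → ¬(χ → (χ → ψ)) = min(1, 1 − 0.894 + 0.121) = min(1, 0.227) = 0.227
¬((¬φ → (ψ ∧ ψ)) → ¬(χ → (χ → ψ))) = 1 − 0.227 = 0.773
φ ↔ ¬((¬φ → (ψ ∧ ψ)) → ¬(χ → (χ → ψ))) = 1 − |0.501 − 0.773| = 1 − 0.272 = 0.728
(ψ ↔ ψ) ↔ (φ ↔ ¬((¬φ → (ψ ∧ ψ)) → ¬(χ → (χ → ψ)))) = 1 − |1.000 − 0.728| = 1 − 0.272 = 0.728

0.728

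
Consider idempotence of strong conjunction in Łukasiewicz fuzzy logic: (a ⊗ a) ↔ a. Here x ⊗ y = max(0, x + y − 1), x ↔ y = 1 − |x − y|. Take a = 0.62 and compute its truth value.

0.62

a ⊗ a = max(0, 0.62 + 0.62 − 1) = max(0, 0.24) = 0.24
(a ⊗ a) ↔ a = 1 − |0.24 − 0.62| = 1 − 0.38 = 0.62
(The value 0.62 < 1 shows this instance is not satisfied; fails in Ł∞ since a ⊗ a = max(0, 2a−1) ≠ a in general.)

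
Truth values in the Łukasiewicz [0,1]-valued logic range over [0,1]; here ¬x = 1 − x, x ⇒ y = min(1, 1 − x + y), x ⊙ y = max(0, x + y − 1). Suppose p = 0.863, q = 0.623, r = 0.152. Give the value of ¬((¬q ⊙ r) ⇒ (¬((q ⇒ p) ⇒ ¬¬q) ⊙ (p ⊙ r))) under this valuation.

0.000

¬q = 1 − 0.623 = 0.377
¬q ⊙ r = max(0, 0.377 + 0.152 − 1) = max(0, -0.471) = 0.000
q ⇒ p = min(1, 1 − 0.623 + 0.863) = min(1, 1.240) = 1.000
¬¬q = 1 − 0.377 = 0.623
(q ⇒ p) ⇒ ¬¬q = min(1, 1 − 1.000 + 0.623) = min(1, 0.623) = 0.623
¬((q ⇒ p) ⇒ ¬¬q) = 1 − 0.623 = 0.377
p ⊙ r = max(0, 0.863 + 0.152 − 1) = max(0, 0.015) = 0.015
¬((q ⇒ p) ⇒ ¬¬q) ⊙ (p ⊙ r) = max(0, 0.377 + 0.015 − 1) = max(0, -0.608) = 0.000
(¬q ⊙ r) ⇒ (¬((q ⇒ p) ⇒ ¬¬q) ⊙ (p ⊙ r)) = min(1, 1 − 0.000 + 0.000) = min(1, 1.000) = 1.000
¬((¬q ⊙ r) ⇒ (¬((q ⇒ p) ⇒ ¬¬q) ⊙ (p ⊙ r))) = 1 − 1.000 = 0.000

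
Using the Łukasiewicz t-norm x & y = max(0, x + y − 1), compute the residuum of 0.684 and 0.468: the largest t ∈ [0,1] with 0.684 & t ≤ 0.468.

0.784

The residuum of the Łukasiewicz t-norm gives the supremum: min(1, 1 − 0.684 + 0.468).
1 − 0.684 + 0.468 = 0.784, so t = min(1, 0.784) = 0.784.
Check: 0.684 & 0.784 = max(0, 0.468) = 0.468 ≤ 0.468.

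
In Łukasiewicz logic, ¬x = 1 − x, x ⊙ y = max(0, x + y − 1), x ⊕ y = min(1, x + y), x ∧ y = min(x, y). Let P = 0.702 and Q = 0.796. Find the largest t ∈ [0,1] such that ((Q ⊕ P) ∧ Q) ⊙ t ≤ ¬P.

Q ⊕ P = min(1, 0.796 + 0.702) = min(1, 1.498) = 1.000
(Q ⊕ P) ∧ Q = min(1.000, 0.796) = 0.796
So the left factor is (Q ⊕ P) ∧ Q = 0.796.
¬P = 1 − 0.702 = 0.298
So the right-hand bound is ¬P = 0.298.
The residuum of the Łukasiewicz t-norm gives the supremum: min(1, 1 − 0.796 + 0.298).
1 − 0.796 + 0.298 = 0.502, so t = min(1, 0.502) = 0.502.
Check: 0.796 ⊙ 0.502 = max(0, 0.298) = 0.298 ≤ 0.298.

0.502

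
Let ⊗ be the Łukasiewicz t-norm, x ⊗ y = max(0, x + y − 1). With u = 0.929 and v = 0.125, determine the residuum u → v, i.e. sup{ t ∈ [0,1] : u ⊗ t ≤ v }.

The residuum of the Łukasiewicz t-norm gives the supremum: min(1, 1 − 0.929 + 0.125).
1 − 0.929 + 0.125 = 0.196, so t = min(1, 0.196) = 0.196.
Check: 0.929 ⊗ 0.196 = max(0, 0.125) = 0.125 ≤ 0.125.

0.196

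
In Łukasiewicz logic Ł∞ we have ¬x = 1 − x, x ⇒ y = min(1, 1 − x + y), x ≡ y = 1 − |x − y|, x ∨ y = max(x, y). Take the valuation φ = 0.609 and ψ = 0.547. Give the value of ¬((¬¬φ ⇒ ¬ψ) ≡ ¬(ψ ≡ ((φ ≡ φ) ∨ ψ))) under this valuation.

¬φ = 1 − 0.609 = 0.391
¬¬φ = 1 − 0.391 = 0.609
¬ψ = 1 − 0.547 = 0.453
¬¬φ ⇒ ¬ψ = min(1, 1 − 0.609 + 0.453) = min(1, 0.844) = 0.844
φ ≡ φ = 1 − |0.609 − 0.609| = 1 − 0.000 = 1.000
(φ ≡ φ) ∨ ψ = max(1.000, 0.547) = 1.000
ψ ≡ ((φ ≡ φ) ∨ ψ) = 1 − |0.547 − 1.000| = 1 − 0.453 = 0.547
¬(ψ ≡ ((φ ≡ φ) ∨ ψ)) = 1 − 0.547 = 0.453
(¬¬φ ⇒ ¬ψ) ≡ ¬(ψ ≡ ((φ ≡ φ) ∨ ψ)) = 1 − |0.844 − 0.453| = 1 − 0.391 = 0.609
¬((¬¬φ ⇒ ¬ψ) ≡ ¬(ψ ≡ ((φ ≡ φ) ∨ ψ))) = 1 − 0.609 = 0.391

0.391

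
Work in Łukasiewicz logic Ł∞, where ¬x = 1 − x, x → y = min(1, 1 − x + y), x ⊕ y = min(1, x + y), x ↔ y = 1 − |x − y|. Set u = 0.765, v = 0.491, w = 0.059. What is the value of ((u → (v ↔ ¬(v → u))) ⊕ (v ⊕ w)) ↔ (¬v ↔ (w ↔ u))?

v → u = min(1, 1 − 0.491 + 0.765) = min(1, 1.274) = 1.000
¬(v → u) = 1 − 1.000 = 0.000
v ↔ ¬(v → u) = 1 − |0.491 − 0.000| = 1 − 0.491 = 0.509
u → (v ↔ ¬(v → u)) = min(1, 1 − 0.765 + 0.509) = min(1, 0.744) = 0.744
v ⊕ w = min(1, 0.491 + 0.059) = min(1, 0.550) = 0.550
(u → (v ↔ ¬(v → u))) ⊕ (v ⊕ w) = min(1, 0.744 + 0.550) = min(1, 1.294) = 1.000
¬v = 1 − 0.491 = 0.509
w ↔ u = 1 − |0.059 − 0.765| = 1 − 0.706 = 0.294
¬v ↔ (w ↔ u) = 1 − |0.509 − 0.294| = 1 − 0.215 = 0.785
((u → (v ↔ ¬(v → u))) ⊕ (v ⊕ w)) ↔ (¬v ↔ (w ↔ u)) = 1 − |1.000 − 0.785| = 1 − 0.215 = 0.785

0.785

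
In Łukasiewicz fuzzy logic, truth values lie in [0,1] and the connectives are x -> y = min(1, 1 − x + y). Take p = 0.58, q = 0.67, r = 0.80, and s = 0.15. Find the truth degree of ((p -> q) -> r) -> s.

p -> q = min(1, 1 − 0.58 + 0.67) = min(1, 1.09) = 1.00
(p -> q) -> r = min(1, 1 − 1.00 + 0.80) = min(1, 0.80) = 0.80
((p -> q) -> r) -> s = min(1, 1 − 0.80 + 0.15) = min(1, 0.35) = 0.35

0.35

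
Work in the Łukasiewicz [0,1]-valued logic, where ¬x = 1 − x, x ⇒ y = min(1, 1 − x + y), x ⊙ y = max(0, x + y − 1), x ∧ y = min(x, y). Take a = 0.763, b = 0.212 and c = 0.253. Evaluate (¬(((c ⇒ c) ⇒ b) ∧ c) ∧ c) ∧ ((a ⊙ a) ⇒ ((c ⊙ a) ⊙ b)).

0.253

c ⇒ c = min(1, 1 − 0.253 + 0.253) = min(1, 1.000) = 1.000
(c ⇒ c) ⇒ b = min(1, 1 − 1.000 + 0.212) = min(1, 0.212) = 0.212
((c ⇒ c) ⇒ b) ∧ c = min(0.212, 0.253) = 0.212
¬(((c ⇒ c) ⇒ b) ∧ c) = 1 − 0.212 = 0.788
¬(((c ⇒ c) ⇒ b) ∧ c) ∧ c = min(0.788, 0.253) = 0.253
a ⊙ a = max(0, 0.763 + 0.763 − 1) = max(0, 0.526) = 0.526
c ⊙ a = max(0, 0.253 + 0.763 − 1) = max(0, 0.016) = 0.016
(c ⊙ a) ⊙ b = max(0, 0.016 + 0.212 − 1) = max(0, -0.772) = 0.000
(a ⊙ a) ⇒ ((c ⊙ a) ⊙ b) = min(1, 1 − 0.526 + 0.000) = min(1, 0.474) = 0.474
(¬(((c ⇒ c) ⇒ b) ∧ c) ∧ c) ∧ ((a ⊙ a) ⇒ ((c ⊙ a) ⊙ b)) = min(0.253, 0.474) = 0.253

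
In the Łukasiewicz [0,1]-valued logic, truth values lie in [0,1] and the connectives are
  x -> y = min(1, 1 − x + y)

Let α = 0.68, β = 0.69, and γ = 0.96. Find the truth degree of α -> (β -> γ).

β -> γ = min(1, 1 − 0.69 + 0.96) = min(1, 1.27) = 1.00
α -> (β -> γ) = min(1, 1 − 0.68 + 1.00) = min(1, 1.32) = 1.00

1.00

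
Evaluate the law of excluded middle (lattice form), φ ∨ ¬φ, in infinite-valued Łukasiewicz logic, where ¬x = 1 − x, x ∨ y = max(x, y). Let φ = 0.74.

¬φ = 1 − 0.74 = 0.26
φ ∨ ¬φ = max(0.74, 0.26) = 0.74
(The value 0.74 < 1 shows this instance is not satisfied; not a Ł∞-tautology — its value is max(a, 1−a).)

0.74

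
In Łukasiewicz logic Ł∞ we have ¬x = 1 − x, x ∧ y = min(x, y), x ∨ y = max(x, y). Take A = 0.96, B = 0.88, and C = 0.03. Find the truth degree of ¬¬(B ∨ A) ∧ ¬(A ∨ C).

0.04

B ∨ A = max(0.88, 0.96) = 0.96
¬(B ∨ A) = 1 − 0.96 = 0.04
¬¬(B ∨ A) = 1 − 0.04 = 0.96
A ∨ C = max(0.96, 0.03) = 0.96
¬(A ∨ C) = 1 − 0.96 = 0.04
¬¬(B ∨ A) ∧ ¬(A ∨ C) = min(0.96, 0.04) = 0.04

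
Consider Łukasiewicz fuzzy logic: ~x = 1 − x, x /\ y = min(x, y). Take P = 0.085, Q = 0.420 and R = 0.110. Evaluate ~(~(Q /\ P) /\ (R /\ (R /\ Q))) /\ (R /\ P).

0.085

Q /\ P = min(0.420, 0.085) = 0.085
~(Q /\ P) = 1 − 0.085 = 0.915
R /\ Q = min(0.110, 0.420) = 0.110
R /\ (R /\ Q) = min(0.110, 0.110) = 0.110
~(Q /\ P) /\ (R /\ (R /\ Q)) = min(0.915, 0.110) = 0.110
~(~(Q /\ P) /\ (R /\ (R /\ Q))) = 1 − 0.110 = 0.890
R /\ P = min(0.110, 0.085) = 0.085
~(~(Q /\ P) /\ (R /\ (R /\ Q))) /\ (R /\ P) = min(0.890, 0.085) = 0.085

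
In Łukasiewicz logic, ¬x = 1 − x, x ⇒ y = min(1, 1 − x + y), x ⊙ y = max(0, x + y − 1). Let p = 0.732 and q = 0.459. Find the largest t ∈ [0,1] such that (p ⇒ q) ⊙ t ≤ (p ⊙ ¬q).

p ⇒ q = min(1, 1 − 0.732 + 0.459) = min(1, 0.727) = 0.727
So the left factor is p ⇒ q = 0.727.
¬q = 1 − 0.459 = 0.541
p ⊙ ¬q = max(0, 0.732 + 0.541 − 1) = max(0, 0.273) = 0.273
So the right-hand bound is p ⊙ ¬q = 0.273.
The residuum of the Łukasiewicz t-norm gives the supremum: min(1, 1 − 0.727 + 0.273).
1 − 0.727 + 0.273 = 0.546, so t = min(1, 0.546) = 0.546.
Check: 0.727 ⊙ 0.546 = max(0, 0.273) = 0.273 ≤ 0.273.

0.546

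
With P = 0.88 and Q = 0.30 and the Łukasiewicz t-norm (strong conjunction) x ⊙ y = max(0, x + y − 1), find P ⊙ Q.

P ⊙ Q = max(0, 0.88 + 0.30 − 1) = max(0, 0.18) = 0.18
For comparison, the Gödel (minimum) t-norm min(x, y) would give 0.30.

0.18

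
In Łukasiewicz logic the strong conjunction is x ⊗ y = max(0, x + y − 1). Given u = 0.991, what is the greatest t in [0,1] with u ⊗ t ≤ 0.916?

0.925

The residuum of the Łukasiewicz t-norm gives the supremum: min(1, 1 − 0.991 + 0.916).
1 − 0.991 + 0.916 = 0.925, so t = min(1, 0.925) = 0.925.
Check: 0.991 ⊗ 0.925 = max(0, 0.916) = 0.916 ≤ 0.916.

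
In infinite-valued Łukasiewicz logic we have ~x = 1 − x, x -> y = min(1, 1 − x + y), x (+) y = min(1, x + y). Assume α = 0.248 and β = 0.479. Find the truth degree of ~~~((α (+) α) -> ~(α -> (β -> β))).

α (+) α = min(1, 0.248 + 0.248) = min(1, 0.496) = 0.496
β -> β = min(1, 1 − 0.479 + 0.479) = min(1, 1.000) = 1.000
α -> (β -> β) = min(1, 1 − 0.248 + 1.000) = min(1, 1.752) = 1.000
~(α -> (β -> β)) = 1 − 1.000 = 0.000
(α (+) α) -> ~(α -> (β -> β)) = min(1, 1 − 0.496 + 0.000) = min(1, 0.504) = 0.504
~((α (+) α) -> ~(α -> (β -> β))) = 1 − 0.504 = 0.496
~~((α (+) α) -> ~(α -> (β -> β))) = 1 − 0.496 = 0.504
~~~((α (+) α) -> ~(α -> (β -> β))) = 1 − 0.504 = 0.496

0.496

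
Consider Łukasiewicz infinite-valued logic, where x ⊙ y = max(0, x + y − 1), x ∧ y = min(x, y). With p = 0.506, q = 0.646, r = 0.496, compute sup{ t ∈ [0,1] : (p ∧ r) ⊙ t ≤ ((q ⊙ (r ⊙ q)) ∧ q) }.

0.504

p ∧ r = min(0.506, 0.496) = 0.496
So the left factor is p ∧ r = 0.496.
r ⊙ q = max(0, 0.496 + 0.646 − 1) = max(0, 0.142) = 0.142
q ⊙ (r ⊙ q) = max(0, 0.646 + 0.142 − 1) = max(0, -0.212) = 0.000
(q ⊙ (r ⊙ q)) ∧ q = min(0.000, 0.646) = 0.000
So the right-hand bound is (q ⊙ (r ⊙ q)) ∧ q = 0.000.
The residuum of the Łukasiewicz t-norm gives the supremum: min(1, 1 − 0.496 + 0.000).
1 − 0.496 + 0.000 = 0.504, so t = min(1, 0.504) = 0.504.
Check: 0.496 ⊙ 0.504 = max(0, 0.000) = 0.000 ≤ 0.000.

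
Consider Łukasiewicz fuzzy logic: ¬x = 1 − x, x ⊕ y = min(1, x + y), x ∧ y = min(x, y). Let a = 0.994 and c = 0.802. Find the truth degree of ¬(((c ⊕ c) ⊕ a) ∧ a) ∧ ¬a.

0.006

c ⊕ c = min(1, 0.802 + 0.802) = min(1, 1.604) = 1.000
(c ⊕ c) ⊕ a = min(1, 1.000 + 0.994) = min(1, 1.994) = 1.000
((c ⊕ c) ⊕ a) ∧ a = min(1.000, 0.994) = 0.994
¬(((c ⊕ c) ⊕ a) ∧ a) = 1 − 0.994 = 0.006
¬a = 1 − 0.994 = 0.006
¬(((c ⊕ c) ⊕ a) ∧ a) ∧ ¬a = min(0.006, 0.006) = 0.006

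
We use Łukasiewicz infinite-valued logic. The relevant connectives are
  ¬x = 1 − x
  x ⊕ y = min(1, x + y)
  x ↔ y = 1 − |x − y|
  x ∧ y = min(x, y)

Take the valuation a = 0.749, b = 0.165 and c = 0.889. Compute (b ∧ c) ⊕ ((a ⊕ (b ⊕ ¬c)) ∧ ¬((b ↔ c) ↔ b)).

b ∧ c = min(0.165, 0.889) = 0.165
¬c = 1 − 0.889 = 0.111
b ⊕ ¬c = min(1, 0.165 + 0.111) = min(1, 0.276) = 0.276
a ⊕ (b ⊕ ¬c) = min(1, 0.749 + 0.276) = min(1, 1.025) = 1.000
b ↔ c = 1 − |0.165 − 0.889| = 1 − 0.724 = 0.276
(b ↔ c) ↔ b = 1 − |0.276 − 0.165| = 1 − 0.111 = 0.889
¬((b ↔ c) ↔ b) = 1 − 0.889 = 0.111
(a ⊕ (b ⊕ ¬c)) ∧ ¬((b ↔ c) ↔ b) = min(1.000, 0.111) = 0.111
(b ∧ c) ⊕ ((a ⊕ (b ⊕ ¬c)) ∧ ¬((b ↔ c) ↔ b)) = min(1, 0.165 + 0.111) = min(1, 0.276) = 0.276

0.276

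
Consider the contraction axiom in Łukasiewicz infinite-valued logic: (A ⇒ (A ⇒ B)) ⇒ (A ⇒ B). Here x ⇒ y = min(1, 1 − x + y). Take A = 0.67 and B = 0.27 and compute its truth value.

0.67

A ⇒ B = min(1, 1 − 0.67 + 0.27) = min(1, 0.60) = 0.60
A ⇒ (A ⇒ B) = min(1, 1 − 0.67 + 0.60) = min(1, 0.93) = 0.93
(A ⇒ (A ⇒ B)) ⇒ (A ⇒ B) = min(1, 1 − 0.93 + 0.60) = min(1, 0.67) = 0.67
(The value 0.67 < 1 shows this instance is not satisfied; fails in Ł∞ (the t-norm is not idempotent).)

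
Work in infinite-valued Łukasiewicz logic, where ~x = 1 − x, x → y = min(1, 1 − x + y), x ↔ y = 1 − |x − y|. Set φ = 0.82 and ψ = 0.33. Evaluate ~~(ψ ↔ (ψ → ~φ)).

~φ = 1 − 0.82 = 0.18
ψ → ~φ = min(1, 1 − 0.33 + 0.18) = min(1, 0.85) = 0.85
ψ ↔ (ψ → ~φ) = 1 − |0.33 − 0.85| = 1 − 0.52 = 0.48
~(ψ ↔ (ψ → ~φ)) = 1 − 0.48 = 0.52
~~(ψ ↔ (ψ → ~φ)) = 1 − 0.52 = 0.48

0.48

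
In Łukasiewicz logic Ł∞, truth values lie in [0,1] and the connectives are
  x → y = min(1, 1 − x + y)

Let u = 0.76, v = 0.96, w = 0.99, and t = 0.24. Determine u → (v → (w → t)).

0.53

w → t = min(1, 1 − 0.99 + 0.24) = min(1, 0.25) = 0.25
v → (w → t) = min(1, 1 − 0.96 + 0.25) = min(1, 0.29) = 0.29
u → (v → (w → t)) = min(1, 1 − 0.76 + 0.29) = min(1, 0.53) = 0.53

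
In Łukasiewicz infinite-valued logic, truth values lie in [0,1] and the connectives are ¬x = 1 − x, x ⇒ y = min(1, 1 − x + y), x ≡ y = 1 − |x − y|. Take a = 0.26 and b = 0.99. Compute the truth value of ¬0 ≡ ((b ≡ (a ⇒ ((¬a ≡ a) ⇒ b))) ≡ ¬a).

¬0 = 1 − 0.00 = 1.00
¬a = 1 − 0.26 = 0.74
¬a ≡ a = 1 − |0.74 − 0.26| = 1 − 0.48 = 0.52
(¬a ≡ a) ⇒ b = min(1, 1 − 0.52 + 0.99) = min(1, 1.47) = 1.00
a ⇒ ((¬a ≡ a) ⇒ b) = min(1, 1 − 0.26 + 1.00) = min(1, 1.74) = 1.00
b ≡ (a ⇒ ((¬a ≡ a) ⇒ b)) = 1 − |0.99 − 1.00| = 1 − 0.01 = 0.99
(b ≡ (a ⇒ ((¬a ≡ a) ⇒ b))) ≡ ¬a = 1 − |0.99 − 0.74| = 1 − 0.25 = 0.75
¬0 ≡ ((b ≡ (a ⇒ ((¬a ≡ a) ⇒ b))) ≡ ¬a) = 1 − |1.00 − 0.75| = 1 − 0.25 = 0.75

0.75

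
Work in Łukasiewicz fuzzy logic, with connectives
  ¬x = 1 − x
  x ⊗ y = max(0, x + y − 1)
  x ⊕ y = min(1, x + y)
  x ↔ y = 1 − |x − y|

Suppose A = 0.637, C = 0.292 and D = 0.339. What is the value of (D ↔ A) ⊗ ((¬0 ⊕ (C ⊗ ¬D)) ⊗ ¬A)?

D ↔ A = 1 − |0.339 − 0.637| = 1 − 0.298 = 0.702
¬0 = 1 − 0.000 = 1.000
¬D = 1 − 0.339 = 0.661
C ⊗ ¬D = max(0, 0.292 + 0.661 − 1) = max(0, -0.047) = 0.000
¬0 ⊕ (C ⊗ ¬D) = min(1, 1.000 + 0.000) = min(1, 1.000) = 1.000
¬A = 1 − 0.637 = 0.363
(¬0 ⊕ (C ⊗ ¬D)) ⊗ ¬A = max(0, 1.000 + 0.363 − 1) = max(0, 0.363) = 0.363
(D ↔ A) ⊗ ((¬0 ⊕ (C ⊗ ¬D)) ⊗ ¬A) = max(0, 0.702 + 0.363 − 1) = max(0, 0.065) = 0.065

0.065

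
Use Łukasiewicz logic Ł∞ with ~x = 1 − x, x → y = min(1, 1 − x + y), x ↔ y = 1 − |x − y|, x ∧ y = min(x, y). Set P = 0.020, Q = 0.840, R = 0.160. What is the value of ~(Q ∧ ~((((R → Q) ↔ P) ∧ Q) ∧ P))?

R → Q = min(1, 1 − 0.160 + 0.840) = min(1, 1.680) = 1.000
(R → Q) ↔ P = 1 − |1.000 − 0.020| = 1 − 0.980 = 0.020
((R → Q) ↔ P) ∧ Q = min(0.020, 0.840) = 0.020
(((R → Q) ↔ P) ∧ Q) ∧ P = min(0.020, 0.020) = 0.020
~((((R → Q) ↔ P) ∧ Q) ∧ P) = 1 − 0.020 = 0.980
Q ∧ ~((((R → Q) ↔ P) ∧ Q) ∧ P) = min(0.840, 0.980) = 0.840
~(Q ∧ ~((((R → Q) ↔ P) ∧ Q) ∧ P)) = 1 − 0.840 = 0.160

0.160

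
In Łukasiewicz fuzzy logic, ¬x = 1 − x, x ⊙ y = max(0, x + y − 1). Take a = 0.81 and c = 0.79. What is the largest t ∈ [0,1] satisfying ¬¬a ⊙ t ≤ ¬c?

0.40

¬a = 1 − 0.81 = 0.19
¬¬a = 1 − 0.19 = 0.81
So the left factor is ¬¬a = 0.81.
¬c = 1 − 0.79 = 0.21
So the right-hand bound is ¬c = 0.21.
The residuum of the Łukasiewicz t-norm gives the supremum: min(1, 1 − 0.81 + 0.21).
1 − 0.81 + 0.21 = 0.40, so t = min(1, 0.40) = 0.40.
Check: 0.81 ⊙ 0.40 = max(0, 0.21) = 0.21 ≤ 0.21.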